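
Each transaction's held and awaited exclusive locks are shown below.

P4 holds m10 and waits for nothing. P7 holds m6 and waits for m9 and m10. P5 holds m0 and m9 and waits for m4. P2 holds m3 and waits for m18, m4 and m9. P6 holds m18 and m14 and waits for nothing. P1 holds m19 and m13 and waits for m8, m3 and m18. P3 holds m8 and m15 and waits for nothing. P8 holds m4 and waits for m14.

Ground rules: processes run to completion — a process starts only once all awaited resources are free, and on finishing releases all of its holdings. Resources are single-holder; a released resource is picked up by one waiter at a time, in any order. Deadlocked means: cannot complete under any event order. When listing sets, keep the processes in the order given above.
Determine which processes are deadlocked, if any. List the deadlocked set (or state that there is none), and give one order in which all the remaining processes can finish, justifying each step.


Nothing here is deadlocked.
Key observation: no waiting chain loops back on itself — every chain ends at a process that waits on nothing, so everyone eventually runs.
The rest can finish in the order P4, P6, P8, P5, P7, P2, P3, P1.
Check, step by step:
  P4: no waits; runs immediately, freeing m10
  P6: no waits; runs immediately, freeing m18 and m14
  P8 waits on m14 — all released -> runs and releases m4
  P5 waits on m4 — all released -> runs and releases m0 and m9
  P7 waits on m9 and m10 — all released -> runs and releases m6
  P2 waits on m18, m4 and m9 — all released -> runs and releases m3
  P3: no waits; runs immediately, freeing m8 and m15
  P1 waits on m8, m3 and m18 — all released -> runs and releases m19 and m13


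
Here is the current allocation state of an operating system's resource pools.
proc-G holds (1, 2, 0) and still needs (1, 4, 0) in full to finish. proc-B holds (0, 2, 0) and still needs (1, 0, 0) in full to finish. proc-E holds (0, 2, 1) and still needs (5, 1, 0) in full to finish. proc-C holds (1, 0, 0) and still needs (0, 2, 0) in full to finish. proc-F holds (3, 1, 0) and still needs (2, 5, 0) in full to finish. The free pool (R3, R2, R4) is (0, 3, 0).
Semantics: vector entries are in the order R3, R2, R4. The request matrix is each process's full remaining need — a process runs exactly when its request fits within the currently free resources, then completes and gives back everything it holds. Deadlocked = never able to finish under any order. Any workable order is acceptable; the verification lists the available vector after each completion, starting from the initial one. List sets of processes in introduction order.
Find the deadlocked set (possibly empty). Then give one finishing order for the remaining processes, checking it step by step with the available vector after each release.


Nothing here is deadlocked.
Key observation: proc-C fits the free pool immediately, and its release cascades until everyone finishes.
One completion order for the rest: proc-C, proc-B, proc-G, proc-F, proc-E. Walking it through:
  pool = (0, 3, 0)
  run proc-C (needs (0, 2, 0), free (0, 3, 0)); after release of (1, 0, 0) the pool is (1, 3, 0)
  run proc-B (needs (1, 0, 0), free (1, 3, 0)); after release of (0, 2, 0) the pool is (1, 5, 0)
  run proc-G (needs (1, 4, 0), free (1, 5, 0)); after release of (1, 2, 0) the pool is (2, 7, 0)
  run proc-F (needs (2, 5, 0), free (2, 7, 0)); after release of (3, 1, 0) the pool is (5, 8, 0)
  run proc-E (needs (5, 1, 0), free (5, 8, 0)); after release of (0, 2, 1) the pool is (5, 10, 1)


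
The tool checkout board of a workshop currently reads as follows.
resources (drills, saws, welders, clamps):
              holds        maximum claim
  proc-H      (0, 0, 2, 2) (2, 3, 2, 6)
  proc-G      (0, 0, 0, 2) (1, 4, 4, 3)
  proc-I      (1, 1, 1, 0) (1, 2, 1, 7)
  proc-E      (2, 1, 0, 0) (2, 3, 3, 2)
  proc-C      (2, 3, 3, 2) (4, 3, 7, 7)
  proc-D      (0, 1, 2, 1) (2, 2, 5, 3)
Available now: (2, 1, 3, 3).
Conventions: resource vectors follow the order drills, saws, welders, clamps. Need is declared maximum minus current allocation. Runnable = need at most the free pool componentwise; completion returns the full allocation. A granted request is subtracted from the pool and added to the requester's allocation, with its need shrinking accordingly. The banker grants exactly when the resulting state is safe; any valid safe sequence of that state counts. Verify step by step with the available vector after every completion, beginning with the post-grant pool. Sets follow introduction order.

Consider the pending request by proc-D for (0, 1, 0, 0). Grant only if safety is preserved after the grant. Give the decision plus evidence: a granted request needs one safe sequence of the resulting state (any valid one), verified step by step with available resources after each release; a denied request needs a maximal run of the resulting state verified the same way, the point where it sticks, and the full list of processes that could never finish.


GRANT. The post-grant state is safe; one safe sequence: proc-D, proc-E, proc-H, proc-C, proc-G, proc-I.
Key observation: granting shrinks the pool to (2, 0, 3, 3), yet proc-D still fits and the chain goes through.
Verifying the post-grant state step by step:
  pool = (2, 0, 3, 3)
  run proc-D (needs (2, 0, 3, 2), free (2, 0, 3, 3)); after release of (0, 2, 2, 1) the pool is (2, 2, 5, 4)
  run proc-E (needs (0, 2, 3, 2), free (2, 2, 5, 4)); after release of (2, 1, 0, 0) the pool is (4, 3, 5, 4)
  run proc-H (needs (2, 3, 0, 4), free (4, 3, 5, 4)); after release of (0, 0, 2, 2) the pool is (4, 3, 7, 6)
  run proc-C (needs (2, 0, 4, 5), free (4, 3, 7, 6)); after release of (2, 3, 3, 2) the pool is (6, 6, 10, 8)
  run proc-G (needs (1, 4, 4, 1), free (6, 6, 10, 8)); after release of (0, 0, 0, 2) the pool is (6, 6, 10, 10)
  run proc-I (needs (0, 1, 0, 7), free (6, 6, 10, 10)); after release of (1, 1, 1, 0) the pool is (7, 7, 11, 10)


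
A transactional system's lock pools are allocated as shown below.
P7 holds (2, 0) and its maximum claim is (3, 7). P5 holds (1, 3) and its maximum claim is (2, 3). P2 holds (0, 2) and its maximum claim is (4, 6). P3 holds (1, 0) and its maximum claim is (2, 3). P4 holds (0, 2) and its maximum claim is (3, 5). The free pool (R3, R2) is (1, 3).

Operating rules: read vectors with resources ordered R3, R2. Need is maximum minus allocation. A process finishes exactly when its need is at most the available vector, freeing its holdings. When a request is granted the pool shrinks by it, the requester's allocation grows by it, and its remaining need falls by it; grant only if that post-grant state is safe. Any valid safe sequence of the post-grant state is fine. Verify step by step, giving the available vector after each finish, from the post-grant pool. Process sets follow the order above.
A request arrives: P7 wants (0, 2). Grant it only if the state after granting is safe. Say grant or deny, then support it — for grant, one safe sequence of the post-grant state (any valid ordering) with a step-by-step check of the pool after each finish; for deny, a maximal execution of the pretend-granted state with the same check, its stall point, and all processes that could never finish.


GRANT: granting preserves safety; a valid post-grant sequence is P5, P3, P4, P7, P2.
Key observation: granting shrinks the pool to (1, 1), yet P5 still fits and the chain goes through.
Step-by-step check of the post-grant state:
  pool = (1, 1)
  P5 needs (1, 0) <= (1, 1) -> finishes; pool += (1, 3) = (2, 4)
  P3 needs (1, 3) <= (2, 4) -> finishes; pool += (1, 0) = (3, 4)
  P4 needs (3, 3) <= (3, 4) -> finishes; pool += (0, 2) = (3, 6)
  P7 needs (1, 5) <= (3, 6) -> finishes; pool += (2, 2) = (5, 8)
  P2 needs (4, 4) <= (5, 8) -> finishes; pool += (0, 2) = (5, 10)


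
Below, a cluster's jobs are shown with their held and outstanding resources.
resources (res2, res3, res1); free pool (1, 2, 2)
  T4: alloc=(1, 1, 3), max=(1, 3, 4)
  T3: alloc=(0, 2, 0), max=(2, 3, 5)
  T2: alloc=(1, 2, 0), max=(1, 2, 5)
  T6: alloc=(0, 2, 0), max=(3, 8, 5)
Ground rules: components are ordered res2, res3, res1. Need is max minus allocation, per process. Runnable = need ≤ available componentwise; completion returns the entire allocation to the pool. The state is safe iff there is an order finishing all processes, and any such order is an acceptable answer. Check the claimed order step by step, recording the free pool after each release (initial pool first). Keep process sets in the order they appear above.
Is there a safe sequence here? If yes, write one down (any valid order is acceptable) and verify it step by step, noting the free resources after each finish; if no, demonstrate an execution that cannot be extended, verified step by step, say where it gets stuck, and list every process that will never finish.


SAFE, for example via the order T4, T2, T3, T6.
Key observation: T4 marks the first exact bind of the order: its need (0, 2, 1) fits the free (1, 2, 2) with zero slack on a requested resource.
Check, step by step:
  pool = (1, 2, 2)
  run T4 (needs (0, 2, 1), free (1, 2, 2)); after release of (1, 1, 3) the pool is (2, 3, 5)
  run T2 (needs (0, 0, 5), free (2, 3, 5)); after release of (1, 2, 0) the pool is (3, 5, 5)
  run T3 (needs (2, 1, 5), free (3, 5, 5)); after release of (0, 2, 0) the pool is (3, 7, 5)
  run T6 (needs (3, 6, 5), free (3, 7, 5)); after release of (0, 2, 0) the pool is (3, 9, 5)


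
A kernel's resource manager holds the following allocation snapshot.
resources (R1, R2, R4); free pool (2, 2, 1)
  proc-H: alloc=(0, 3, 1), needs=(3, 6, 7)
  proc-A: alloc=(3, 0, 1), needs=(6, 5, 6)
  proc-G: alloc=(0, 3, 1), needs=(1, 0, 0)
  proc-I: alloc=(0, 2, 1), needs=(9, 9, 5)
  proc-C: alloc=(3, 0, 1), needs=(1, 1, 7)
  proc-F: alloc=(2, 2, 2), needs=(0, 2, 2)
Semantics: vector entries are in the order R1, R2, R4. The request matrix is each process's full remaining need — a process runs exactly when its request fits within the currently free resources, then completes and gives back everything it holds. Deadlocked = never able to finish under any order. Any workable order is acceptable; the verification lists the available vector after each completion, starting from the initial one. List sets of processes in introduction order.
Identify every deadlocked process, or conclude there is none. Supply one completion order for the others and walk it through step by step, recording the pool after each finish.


Deadlocked: proc-H, proc-A, proc-I and proc-C.
Key observation: no order helps: past proc-G, proc-F, the free pool tops out at (4, 7, 4), below what each blocked process needs in R4.
One completion order for the rest: proc-G, proc-F. Walking it through:
  pool = (2, 2, 1)
  run proc-G (needs (1, 0, 0), free (2, 2, 1)); after release of (0, 3, 1) the pool is (2, 5, 2)
  run proc-F (needs (0, 2, 2), free (2, 5, 2)); after release of (2, 2, 2) the pool is (4, 7, 4)
The blocked processes can never fit:
  proc-H cannot run: need (3, 6, 7) vs free (4, 7, 4) (insufficient R4)
  proc-A cannot run: need (6, 5, 6) vs free (4, 7, 4) (insufficient R1 and R4)
  proc-I cannot run: need (9, 9, 5) vs free (4, 7, 4) (insufficient R1, R2 and R4)
  proc-C cannot run: need (1, 1, 7) vs free (4, 7, 4) (insufficient R4)


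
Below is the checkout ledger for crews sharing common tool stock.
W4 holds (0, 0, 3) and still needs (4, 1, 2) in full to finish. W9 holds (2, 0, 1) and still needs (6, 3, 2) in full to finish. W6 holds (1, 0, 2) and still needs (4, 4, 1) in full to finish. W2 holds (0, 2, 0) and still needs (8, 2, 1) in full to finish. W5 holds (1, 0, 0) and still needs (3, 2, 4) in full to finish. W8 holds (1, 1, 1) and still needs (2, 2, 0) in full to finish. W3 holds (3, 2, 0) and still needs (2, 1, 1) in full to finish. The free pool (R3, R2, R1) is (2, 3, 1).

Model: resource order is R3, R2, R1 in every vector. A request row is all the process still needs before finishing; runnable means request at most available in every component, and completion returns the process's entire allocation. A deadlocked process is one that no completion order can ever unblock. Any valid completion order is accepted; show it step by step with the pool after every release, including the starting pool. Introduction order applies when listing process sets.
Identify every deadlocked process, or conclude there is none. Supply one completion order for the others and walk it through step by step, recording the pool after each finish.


No process is deadlocked.
Key observation: W3 can run right away; the returned allocation unlocks the remaining processes in turn.
One completion order for the rest: W3, W6, W9, W8, W2, W4, W5. Walking it through:
  pool = (2, 3, 1)
  W3: need (2, 1, 1) fits (2, 3, 1); releases (3, 2, 0), pool now (5, 5, 1)
  W6: need (4, 4, 1) fits (5, 5, 1); releases (1, 0, 2), pool now (6, 5, 3)
  W9: need (6, 3, 2) fits (6, 5, 3); releases (2, 0, 1), pool now (8, 5, 4)
  W8: need (2, 2, 0) fits (8, 5, 4); releases (1, 1, 1), pool now (9, 6, 5)
  W2: need (8, 2, 1) fits (9, 6, 5); releases (0, 2, 0), pool now (9, 8, 5)
  W4: need (4, 1, 2) fits (9, 8, 5); releases (0, 0, 3), pool now (9, 8, 8)
  W5: need (3, 2, 4) fits (9, 8, 8); releases (1, 0, 0), pool now (10, 8, 8)


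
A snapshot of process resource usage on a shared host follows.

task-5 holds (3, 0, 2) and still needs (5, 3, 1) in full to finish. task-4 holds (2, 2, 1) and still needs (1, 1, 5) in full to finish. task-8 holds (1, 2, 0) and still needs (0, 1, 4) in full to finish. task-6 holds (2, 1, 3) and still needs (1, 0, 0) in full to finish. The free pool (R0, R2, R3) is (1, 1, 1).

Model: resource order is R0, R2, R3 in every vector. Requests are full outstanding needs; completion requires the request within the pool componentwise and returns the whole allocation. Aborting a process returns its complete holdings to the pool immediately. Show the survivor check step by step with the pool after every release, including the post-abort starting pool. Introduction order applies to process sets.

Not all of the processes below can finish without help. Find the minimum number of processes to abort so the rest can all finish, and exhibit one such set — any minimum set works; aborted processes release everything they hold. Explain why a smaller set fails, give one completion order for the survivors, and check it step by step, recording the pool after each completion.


Minimum abort set: task-4.
Key observation: no ordering could ever have run task-5 before the abort of task-4; with (2, 2, 1) back in the pool it fits at step 2.
No smaller set exists: with zero aborts the deadlock remains.
One survivor order: task-6, task-5, task-8. Check, step by step (post-abort pool first):
  pool = (3, 3, 2)
  task-6 needs (1, 0, 0) <= (3, 3, 2) -> finishes; pool += (2, 1, 3) = (5, 4, 5)
  task-5 needs (5, 3, 1) <= (5, 4, 5) -> finishes; pool += (3, 0, 2) = (8, 4, 7)
  task-8 needs (0, 1, 4) <= (8, 4, 7) -> finishes; pool += (1, 2, 0) = (9, 6, 7)


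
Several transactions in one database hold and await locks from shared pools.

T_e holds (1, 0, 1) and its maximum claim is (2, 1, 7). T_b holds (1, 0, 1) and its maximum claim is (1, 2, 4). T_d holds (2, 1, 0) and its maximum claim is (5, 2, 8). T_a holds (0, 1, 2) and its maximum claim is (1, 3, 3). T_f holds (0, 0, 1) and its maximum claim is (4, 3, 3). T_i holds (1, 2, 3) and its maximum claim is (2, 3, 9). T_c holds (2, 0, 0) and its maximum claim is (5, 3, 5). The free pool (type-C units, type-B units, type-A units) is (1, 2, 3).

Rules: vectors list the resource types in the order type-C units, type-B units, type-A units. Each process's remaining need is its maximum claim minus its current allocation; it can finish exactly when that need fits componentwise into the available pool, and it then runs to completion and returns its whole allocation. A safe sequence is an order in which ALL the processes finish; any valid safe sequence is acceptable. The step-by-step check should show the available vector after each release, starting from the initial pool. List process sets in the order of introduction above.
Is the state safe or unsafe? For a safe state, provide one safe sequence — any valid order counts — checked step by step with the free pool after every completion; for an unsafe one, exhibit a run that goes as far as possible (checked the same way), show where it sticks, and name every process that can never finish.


SAFE — a valid safe sequence is T_b, T_a, T_i, T_d, T_f, T_c, T_e.
Key observation: the first exact fit in this order is T_b — it needs (0, 2, 3) with (1, 2, 3) free, meeting a requested resource to the last unit.
Walking it through:
  pool = (1, 2, 3)
  T_b needs (0, 2, 3) <= (1, 2, 3) -> finishes; pool += (1, 0, 1) = (2, 2, 4)
  T_a needs (1, 2, 1) <= (2, 2, 4) -> finishes; pool += (0, 1, 2) = (2, 3, 6)
  T_i needs (1, 1, 6) <= (2, 3, 6) -> finishes; pool += (1, 2, 3) = (3, 5, 9)
  T_d needs (3, 1, 8) <= (3, 5, 9) -> finishes; pool += (2, 1, 0) = (5, 6, 9)
  T_f needs (4, 3, 2) <= (5, 6, 9) -> finishes; pool += (0, 0, 1) = (5, 6, 10)
  T_c needs (3, 3, 5) <= (5, 6, 10) -> finishes; pool += (2, 0, 0) = (7, 6, 10)
  T_e needs (1, 1, 6) <= (7, 6, 10) -> finishes; pool += (1, 0, 1) = (8, 6, 11)


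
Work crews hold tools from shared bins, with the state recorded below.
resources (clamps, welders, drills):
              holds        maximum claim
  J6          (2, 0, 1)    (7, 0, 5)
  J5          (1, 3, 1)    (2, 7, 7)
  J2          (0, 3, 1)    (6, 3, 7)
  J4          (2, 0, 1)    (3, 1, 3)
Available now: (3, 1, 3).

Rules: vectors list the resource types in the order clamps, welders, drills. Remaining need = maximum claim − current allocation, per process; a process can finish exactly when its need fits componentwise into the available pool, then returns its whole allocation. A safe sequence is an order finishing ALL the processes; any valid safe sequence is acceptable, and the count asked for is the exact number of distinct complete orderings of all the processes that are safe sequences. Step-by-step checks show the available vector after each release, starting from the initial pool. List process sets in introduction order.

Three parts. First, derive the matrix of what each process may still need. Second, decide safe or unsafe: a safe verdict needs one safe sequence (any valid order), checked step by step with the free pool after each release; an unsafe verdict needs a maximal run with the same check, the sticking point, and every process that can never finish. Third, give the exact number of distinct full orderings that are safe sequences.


(1) Outstanding need per process (order clamps, welders, drills):
  J6: (5, 0, 4)
  J5: (1, 4, 6)
  J2: (6, 0, 6)
  J4: (1, 1, 2)
(2) UNSAFE.
Key observation: the pool after J4, J6 is (7, 1, 5); every surviving request exceeds it in drills, so progress ends there.
A maximal execution: J4, J6 — then nothing else fits. Step-by-step check:
  pool = (3, 1, 3)
  J4 needs (1, 1, 2) <= (3, 1, 3) -> finishes; pool += (2, 0, 1) = (5, 1, 4)
  J6 needs (5, 0, 4) <= (5, 1, 4) -> finishes; pool += (2, 0, 1) = (7, 1, 5)
  blocked: J5 wants (1, 4, 6), pool (7, 1, 5) — not enough welders and drills
  blocked: J2 wants (6, 0, 6), pool (7, 1, 5) — not enough drills
Processes that can never finish: J5 and J2.
(3) Exactly 0 of the possible complete orderings are safe sequences.


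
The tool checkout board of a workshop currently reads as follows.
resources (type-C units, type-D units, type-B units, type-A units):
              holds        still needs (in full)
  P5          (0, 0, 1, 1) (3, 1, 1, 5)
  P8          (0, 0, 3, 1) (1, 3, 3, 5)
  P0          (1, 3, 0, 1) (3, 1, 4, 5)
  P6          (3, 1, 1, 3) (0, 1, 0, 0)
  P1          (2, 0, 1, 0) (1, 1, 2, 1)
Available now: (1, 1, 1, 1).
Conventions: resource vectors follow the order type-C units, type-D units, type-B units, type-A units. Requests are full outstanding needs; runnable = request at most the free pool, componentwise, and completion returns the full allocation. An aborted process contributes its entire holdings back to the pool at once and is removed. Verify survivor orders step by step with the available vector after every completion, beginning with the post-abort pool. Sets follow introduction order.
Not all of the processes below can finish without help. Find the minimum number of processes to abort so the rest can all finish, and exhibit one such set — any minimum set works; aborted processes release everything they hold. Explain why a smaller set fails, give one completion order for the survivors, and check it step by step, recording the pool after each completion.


Abort P8.
Key observation: no ordering could ever have run P5 before the abort of P8; with (0, 0, 3, 1) back in the pool it fits at step 3.
Why nothing smaller works: aborting no one leaves the state deadlocked as given.
Survivors finish in the order: P1, P6, P5, P0. Walking it through (pool after the aborts first):
  pool = (1, 1, 4, 2)
  run P1 (needs (1, 1, 2, 1), free (1, 1, 4, 2)); after release of (2, 0, 1, 0) the pool is (3, 1, 5, 2)
  run P6 (needs (0, 1, 0, 0), free (3, 1, 5, 2)); after release of (3, 1, 1, 3) the pool is (6, 2, 6, 5)
  run P5 (needs (3, 1, 1, 5), free (6, 2, 6, 5)); after release of (0, 0, 1, 1) the pool is (6, 2, 7, 6)
  run P0 (needs (3, 1, 4, 5), free (6, 2, 7, 6)); after release of (1, 3, 0, 1) the pool is (7, 5, 7, 7)


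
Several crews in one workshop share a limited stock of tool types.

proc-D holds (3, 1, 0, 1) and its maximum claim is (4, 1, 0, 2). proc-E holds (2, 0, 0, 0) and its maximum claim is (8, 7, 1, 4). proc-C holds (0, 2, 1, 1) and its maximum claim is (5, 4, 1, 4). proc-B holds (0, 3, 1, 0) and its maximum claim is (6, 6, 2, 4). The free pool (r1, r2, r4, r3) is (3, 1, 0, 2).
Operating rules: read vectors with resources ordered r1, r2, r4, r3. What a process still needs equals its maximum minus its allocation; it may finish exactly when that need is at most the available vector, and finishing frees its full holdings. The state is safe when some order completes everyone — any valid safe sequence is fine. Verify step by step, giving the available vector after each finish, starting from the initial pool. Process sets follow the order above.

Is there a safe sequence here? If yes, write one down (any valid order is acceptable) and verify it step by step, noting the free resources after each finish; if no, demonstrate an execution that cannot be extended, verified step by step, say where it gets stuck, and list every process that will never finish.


SAFE. One safe sequence: proc-D, proc-C, proc-B, proc-E.
Key observation: reading the order forward, proc-C is the first process whose need (5, 2, 0, 3) meets the free pool (6, 2, 0, 3) exactly on a resource it requests.
Walking it through:
  pool = (3, 1, 0, 2)
  proc-D needs (1, 0, 0, 1) <= (3, 1, 0, 2) -> finishes; pool += (3, 1, 0, 1) = (6, 2, 0, 3)
  proc-C needs (5, 2, 0, 3) <= (6, 2, 0, 3) -> finishes; pool += (0, 2, 1, 1) = (6, 4, 1, 4)
  proc-B needs (6, 3, 1, 4) <= (6, 4, 1, 4) -> finishes; pool += (0, 3, 1, 0) = (6, 7, 2, 4)
  proc-E needs (6, 7, 1, 4) <= (6, 7, 2, 4) -> finishes; pool += (2, 0, 0, 0) = (8, 7, 2, 4)


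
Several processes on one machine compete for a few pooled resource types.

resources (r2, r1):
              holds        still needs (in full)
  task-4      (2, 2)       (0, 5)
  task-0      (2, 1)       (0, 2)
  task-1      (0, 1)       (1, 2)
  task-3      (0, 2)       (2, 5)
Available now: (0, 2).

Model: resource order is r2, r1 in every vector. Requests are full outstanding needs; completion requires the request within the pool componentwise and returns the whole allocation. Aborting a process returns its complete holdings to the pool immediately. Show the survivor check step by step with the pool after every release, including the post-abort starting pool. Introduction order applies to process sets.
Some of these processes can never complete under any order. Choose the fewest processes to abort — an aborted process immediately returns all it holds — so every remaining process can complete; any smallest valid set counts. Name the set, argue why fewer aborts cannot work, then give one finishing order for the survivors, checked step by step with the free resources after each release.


The answer: abort task-3.
Key observation: aborting task-3 returns (0, 2), and task-4 — hopeless before — runs at step 2 with the returned capacity in the pool.
Why nothing smaller works: aborting no one leaves the state deadlocked as given.
One survivor order: task-0, task-4, task-1. Walking it through (post-abort pool first):
  pool = (0, 4)
  task-0: need (0, 2) fits (0, 4); releases (2, 1), pool now (2, 5)
  task-4: need (0, 5) fits (2, 5); releases (2, 2), pool now (4, 7)
  task-1: need (1, 2) fits (4, 7); releases (0, 1), pool now (4, 8)


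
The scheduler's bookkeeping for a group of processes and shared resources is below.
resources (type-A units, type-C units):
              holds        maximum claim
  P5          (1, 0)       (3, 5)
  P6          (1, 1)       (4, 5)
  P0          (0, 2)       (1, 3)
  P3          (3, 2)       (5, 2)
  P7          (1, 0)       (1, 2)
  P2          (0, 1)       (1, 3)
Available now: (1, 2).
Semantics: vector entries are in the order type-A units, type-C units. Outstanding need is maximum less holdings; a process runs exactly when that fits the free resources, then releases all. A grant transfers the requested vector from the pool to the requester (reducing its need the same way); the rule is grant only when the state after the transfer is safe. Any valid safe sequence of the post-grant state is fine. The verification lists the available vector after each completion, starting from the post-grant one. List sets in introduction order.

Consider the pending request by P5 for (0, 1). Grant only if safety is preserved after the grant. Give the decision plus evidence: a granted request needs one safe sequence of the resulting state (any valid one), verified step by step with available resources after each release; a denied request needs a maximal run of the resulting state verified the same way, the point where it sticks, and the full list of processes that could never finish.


GRANT. The post-grant state is safe; one safe sequence: P0, P2, P7, P5, P6, P3.
Key observation: with (1, 1) left after the transfer, P0 can run at once — the state stays safe.
Step-by-step check of the post-grant state:
  pool = (1, 1)
  P0: need (1, 1) fits (1, 1); releases (0, 2), pool now (1, 3)
  P2: need (1, 2) fits (1, 3); releases (0, 1), pool now (1, 4)
  P7: need (0, 2) fits (1, 4); releases (1, 0), pool now (2, 4)
  P5: need (2, 4) fits (2, 4); releases (1, 1), pool now (3, 5)
  P6: need (3, 4) fits (3, 5); releases (1, 1), pool now (4, 6)
  P3: need (2, 0) fits (4, 6); releases (3, 2), pool now (7, 8)


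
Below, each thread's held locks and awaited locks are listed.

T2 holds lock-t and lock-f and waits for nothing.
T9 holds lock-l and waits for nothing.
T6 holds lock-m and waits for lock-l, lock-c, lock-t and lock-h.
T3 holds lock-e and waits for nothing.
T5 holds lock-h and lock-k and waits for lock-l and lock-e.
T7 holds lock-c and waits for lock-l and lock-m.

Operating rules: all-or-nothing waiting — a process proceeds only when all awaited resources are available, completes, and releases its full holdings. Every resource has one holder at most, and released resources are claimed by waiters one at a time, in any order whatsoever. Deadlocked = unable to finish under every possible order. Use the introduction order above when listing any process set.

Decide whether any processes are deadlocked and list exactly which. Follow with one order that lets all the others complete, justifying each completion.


Deadlocked set: T6 and T7.
Key observation: the loop T6 -> T7 -> T6 blocks itself forever; no other process is dragged down with it.
The rest can finish in the order T9, T3, T2, T5.
Walking it through:
  T9 waits on nothing -> runs at once and releases lock-l
  T3 waits on nothing -> runs at once and releases lock-e
  T2 waits on nothing -> runs at once and releases lock-t and lock-f
  run T5 (all its waits — lock-l and lock-e — are resolved); releases lock-h and lock-k


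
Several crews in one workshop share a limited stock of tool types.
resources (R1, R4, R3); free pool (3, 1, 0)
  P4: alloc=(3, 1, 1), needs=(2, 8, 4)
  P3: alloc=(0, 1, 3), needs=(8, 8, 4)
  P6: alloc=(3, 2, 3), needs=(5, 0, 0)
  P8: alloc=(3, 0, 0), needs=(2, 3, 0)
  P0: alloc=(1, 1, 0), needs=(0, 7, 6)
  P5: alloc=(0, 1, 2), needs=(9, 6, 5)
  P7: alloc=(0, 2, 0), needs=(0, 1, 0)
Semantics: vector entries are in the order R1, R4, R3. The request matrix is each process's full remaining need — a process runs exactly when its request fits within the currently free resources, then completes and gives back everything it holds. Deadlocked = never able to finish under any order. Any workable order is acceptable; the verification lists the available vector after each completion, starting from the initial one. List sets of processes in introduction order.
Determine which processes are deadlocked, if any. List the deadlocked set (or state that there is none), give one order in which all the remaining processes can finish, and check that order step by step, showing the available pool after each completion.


Deadlocked: P4, P3, P0 and P5.
Key observation: P7, P8, P6 can finish, but then (9, 5, 3) is all there is, and the blocked group's R4 demands exceed it.
One completion order for the rest: P7, P8, P6. Check, step by step:
  pool = (3, 1, 0)
  P7 needs (0, 1, 0) <= (3, 1, 0) -> finishes; pool += (0, 2, 0) = (3, 3, 0)
  P8 needs (2, 3, 0) <= (3, 3, 0) -> finishes; pool += (3, 0, 0) = (6, 3, 0)
  P6 needs (5, 0, 0) <= (6, 3, 0) -> finishes; pool += (3, 2, 3) = (9, 5, 3)
The blocked processes can never fit:
  P4 still needs (2, 8, 4) but only (9, 5, 3) is free — short on R4 and R3
  P3 still needs (8, 8, 4) but only (9, 5, 3) is free — short on R4 and R3
  P0 still needs (0, 7, 6) but only (9, 5, 3) is free — short on R4 and R3
  P5 still needs (9, 6, 5) but only (9, 5, 3) is free — short on R4 and R3


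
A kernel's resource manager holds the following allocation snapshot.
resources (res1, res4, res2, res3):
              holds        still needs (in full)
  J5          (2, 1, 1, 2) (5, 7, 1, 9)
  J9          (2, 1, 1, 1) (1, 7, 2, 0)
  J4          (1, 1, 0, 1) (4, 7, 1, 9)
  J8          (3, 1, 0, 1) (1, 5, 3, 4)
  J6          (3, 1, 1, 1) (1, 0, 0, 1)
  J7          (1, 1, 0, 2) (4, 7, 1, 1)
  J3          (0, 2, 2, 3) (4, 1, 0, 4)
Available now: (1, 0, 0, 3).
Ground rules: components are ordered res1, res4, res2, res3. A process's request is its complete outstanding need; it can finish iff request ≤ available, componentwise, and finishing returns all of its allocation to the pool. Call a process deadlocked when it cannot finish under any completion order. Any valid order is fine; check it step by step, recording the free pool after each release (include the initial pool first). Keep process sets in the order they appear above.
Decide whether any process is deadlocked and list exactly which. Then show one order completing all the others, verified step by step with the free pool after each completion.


Deadlocked: J5, J9, J4, J8 and J7.
Key observation: even finishing J6, J3 leaves just (4, 3, 3, 7) free — too little res4 for any of the remaining processes.
One completion order for the rest: J6, J3. Step-by-step check:
  pool = (1, 0, 0, 3)
  J6: need (1, 0, 0, 1) fits (1, 0, 0, 3); releases (3, 1, 1, 1), pool now (4, 1, 1, 4)
  J3: need (4, 1, 0, 4) fits (4, 1, 1, 4); releases (0, 2, 2, 3), pool now (4, 3, 3, 7)
None of the blocked processes ever fits:
  J5 cannot run: need (5, 7, 1, 9) vs free (4, 3, 3, 7) (insufficient res1, res4 and res3)
  J9 cannot run: need (1, 7, 2, 0) vs free (4, 3, 3, 7) (insufficient res4)
  J4 cannot run: need (4, 7, 1, 9) vs free (4, 3, 3, 7) (insufficient res4 and res3)
  J8 cannot run: need (1, 5, 3, 4) vs free (4, 3, 3, 7) (insufficient res4)
  J7 cannot run: need (4, 7, 1, 1) vs free (4, 3, 3, 7) (insufficient res4)


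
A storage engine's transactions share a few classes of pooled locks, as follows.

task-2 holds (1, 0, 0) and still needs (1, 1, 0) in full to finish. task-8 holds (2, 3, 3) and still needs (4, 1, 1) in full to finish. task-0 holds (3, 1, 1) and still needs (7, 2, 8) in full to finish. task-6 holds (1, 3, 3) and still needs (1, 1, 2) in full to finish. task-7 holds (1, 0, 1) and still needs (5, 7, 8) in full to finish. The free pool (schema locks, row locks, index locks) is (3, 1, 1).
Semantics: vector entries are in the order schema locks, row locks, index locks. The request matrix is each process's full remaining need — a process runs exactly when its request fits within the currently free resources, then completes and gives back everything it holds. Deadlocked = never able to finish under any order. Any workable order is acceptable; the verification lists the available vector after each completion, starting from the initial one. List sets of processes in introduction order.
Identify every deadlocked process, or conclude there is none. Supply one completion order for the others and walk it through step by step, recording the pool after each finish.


Deadlocked set: task-0 and task-7.
Key observation: no order helps: past task-2, task-8, task-6, the free pool tops out at (7, 7, 7), below what each blocked process needs in index locks.
The rest can finish in the order task-2, task-8, task-6. Verifying each step:
  pool = (3, 1, 1)
  run task-2 (needs (1, 1, 0), free (3, 1, 1)); after release of (1, 0, 0) the pool is (4, 1, 1)
  run task-8 (needs (4, 1, 1), free (4, 1, 1)); after release of (2, 3, 3) the pool is (6, 4, 4)
  run task-6 (needs (1, 1, 2), free (6, 4, 4)); after release of (1, 3, 3) the pool is (7, 7, 7)
None of the blocked processes ever fits:
  task-0 cannot run: need (7, 2, 8) vs free (7, 7, 7) (insufficient index locks)
  task-7 cannot run: need (5, 7, 8) vs free (7, 7, 7) (insufficient index locks)


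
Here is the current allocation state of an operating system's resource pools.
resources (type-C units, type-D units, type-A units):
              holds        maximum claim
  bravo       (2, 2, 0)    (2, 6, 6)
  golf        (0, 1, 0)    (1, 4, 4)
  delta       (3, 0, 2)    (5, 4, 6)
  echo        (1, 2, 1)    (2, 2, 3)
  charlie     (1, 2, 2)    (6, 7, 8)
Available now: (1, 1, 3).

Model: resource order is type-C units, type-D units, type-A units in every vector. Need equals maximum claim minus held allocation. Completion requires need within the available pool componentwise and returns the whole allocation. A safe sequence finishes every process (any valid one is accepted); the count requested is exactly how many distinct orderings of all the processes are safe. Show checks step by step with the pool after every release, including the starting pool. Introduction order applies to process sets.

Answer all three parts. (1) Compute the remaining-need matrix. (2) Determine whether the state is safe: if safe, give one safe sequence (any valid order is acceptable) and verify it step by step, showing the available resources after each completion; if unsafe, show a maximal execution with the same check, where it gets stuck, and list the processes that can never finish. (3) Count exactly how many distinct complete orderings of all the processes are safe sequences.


(1) Outstanding need per process (order type-C units, type-D units, type-A units):
  bravo: (0, 4, 6)
  golf: (1, 3, 4)
  delta: (2, 4, 4)
  echo: (1, 0, 2)
  charlie: (5, 5, 6)
(2) The state is SAFE; one workable sequence: echo, golf, delta, bravo, charlie.
Key observation: reading the order forward, echo is the first process whose need (1, 0, 2) meets the free pool (1, 1, 3) exactly on a resource it requests.
Verifying each step:
  pool = (1, 1, 3)
  run echo (needs (1, 0, 2), free (1, 1, 3)); after release of (1, 2, 1) the pool is (2, 3, 4)
  run golf (needs (1, 3, 4), free (2, 3, 4)); after release of (0, 1, 0) the pool is (2, 4, 4)
  run delta (needs (2, 4, 4), free (2, 4, 4)); after release of (3, 0, 2) the pool is (5, 4, 6)
  run bravo (needs (0, 4, 6), free (5, 4, 6)); after release of (2, 2, 0) the pool is (7, 6, 6)
  run charlie (needs (5, 5, 6), free (7, 6, 6)); after release of (1, 2, 2) the pool is (8, 8, 8)
(3) Exactly 1 of the possible complete orderings is a safe sequence.


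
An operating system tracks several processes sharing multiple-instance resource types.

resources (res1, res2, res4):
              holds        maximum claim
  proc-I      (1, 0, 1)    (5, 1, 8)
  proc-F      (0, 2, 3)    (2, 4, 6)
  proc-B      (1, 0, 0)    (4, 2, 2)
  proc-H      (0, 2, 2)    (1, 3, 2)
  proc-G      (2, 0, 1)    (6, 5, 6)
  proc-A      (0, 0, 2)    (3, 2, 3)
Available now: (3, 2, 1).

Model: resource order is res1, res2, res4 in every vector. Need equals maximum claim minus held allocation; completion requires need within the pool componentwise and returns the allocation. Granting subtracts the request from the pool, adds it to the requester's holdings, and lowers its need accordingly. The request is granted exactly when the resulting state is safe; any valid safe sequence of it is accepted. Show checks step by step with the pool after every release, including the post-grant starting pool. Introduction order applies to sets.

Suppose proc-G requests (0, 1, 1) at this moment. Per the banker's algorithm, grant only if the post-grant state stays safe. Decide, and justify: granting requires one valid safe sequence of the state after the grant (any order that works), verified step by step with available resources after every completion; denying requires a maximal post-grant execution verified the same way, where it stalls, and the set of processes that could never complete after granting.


GRANT — the state after the grant stays safe, e.g. via proc-H, proc-A, proc-F, proc-B, proc-G, proc-I.
Key observation: even at the reduced pool (3, 1, 0), proc-H fits immediately, so safety survives the grant.
Step-by-step check of the post-grant state:
  pool = (3, 1, 0)
  run proc-H (needs (1, 1, 0), free (3, 1, 0)); after release of (0, 2, 2) the pool is (3, 3, 2)
  run proc-A (needs (3, 2, 1), free (3, 3, 2)); after release of (0, 0, 2) the pool is (3, 3, 4)
  run proc-F (needs (2, 2, 3), free (3, 3, 4)); after release of (0, 2, 3) the pool is (3, 5, 7)
  run proc-B (needs (3, 2, 2), free (3, 5, 7)); after release of (1, 0, 0) the pool is (4, 5, 7)
  run proc-G (needs (4, 4, 4), free (4, 5, 7)); after release of (2, 1, 2) the pool is (6, 6, 9)
  run proc-I (needs (4, 1, 7), free (6, 6, 9)); after release of (1, 0, 1) the pool is (7, 6, 10)


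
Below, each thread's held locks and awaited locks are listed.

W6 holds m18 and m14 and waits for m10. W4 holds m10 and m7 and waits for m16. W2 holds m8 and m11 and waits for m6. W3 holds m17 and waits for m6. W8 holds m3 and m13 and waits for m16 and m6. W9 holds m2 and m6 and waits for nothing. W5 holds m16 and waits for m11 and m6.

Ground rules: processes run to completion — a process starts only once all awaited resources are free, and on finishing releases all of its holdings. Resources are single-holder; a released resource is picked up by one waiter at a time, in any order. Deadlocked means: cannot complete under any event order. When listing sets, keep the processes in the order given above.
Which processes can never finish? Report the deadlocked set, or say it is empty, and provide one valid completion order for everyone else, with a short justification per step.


No process is deadlocked.
Key observation: every chain of waits terminates; starting from the processes that wait on nothing, all the rest unlock in turn.
The rest can finish in the order W9, W2, W5, W3, W4, W8, W6.
Step-by-step check:
  W9: no waits; runs immediately, freeing m2 and m6
  W2: everything it awaited (m6) is free; runs, freeing m8 and m11
  W5: everything it awaited (m11 and m6) is free; runs, freeing m16
  W3: everything it awaited (m6) is free; runs, freeing m17
  W4: everything it awaited (m16) is free; runs, freeing m10 and m7
  W8: everything it awaited (m16 and m6) is free; runs, freeing m3 and m13
  W6: everything it awaited (m10) is free; runs, freeing m18 and m14


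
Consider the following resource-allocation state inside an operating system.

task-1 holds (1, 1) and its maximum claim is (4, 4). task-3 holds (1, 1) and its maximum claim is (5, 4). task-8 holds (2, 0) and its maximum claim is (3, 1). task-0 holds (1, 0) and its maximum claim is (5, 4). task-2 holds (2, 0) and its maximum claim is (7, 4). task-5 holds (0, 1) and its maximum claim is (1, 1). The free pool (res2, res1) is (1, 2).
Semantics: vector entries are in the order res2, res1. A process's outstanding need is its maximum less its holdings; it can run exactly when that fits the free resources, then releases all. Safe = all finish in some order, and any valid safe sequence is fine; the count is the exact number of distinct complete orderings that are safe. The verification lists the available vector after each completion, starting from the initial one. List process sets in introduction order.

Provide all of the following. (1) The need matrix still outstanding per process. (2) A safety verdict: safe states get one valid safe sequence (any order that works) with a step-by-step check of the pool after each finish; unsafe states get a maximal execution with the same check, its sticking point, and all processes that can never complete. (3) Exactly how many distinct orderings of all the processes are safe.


(1) Remaining need (order res2, res1):
  task-1: (3, 3)
  task-3: (4, 3)
  task-8: (1, 1)
  task-0: (4, 4)
  task-2: (5, 4)
  task-5: (1, 0)
(2) The state is SAFE; one workable sequence: task-8, task-5, task-1, task-0, task-2, task-3.
Key observation: task-8 marks the first exact bind of the order: its need (1, 1) fits the free (1, 2) with zero slack on a requested resource.
Step-by-step check:
  pool = (1, 2)
  run task-8 (needs (1, 1), free (1, 2)); after release of (2, 0) the pool is (3, 2)
  run task-5 (needs (1, 0), free (3, 2)); after release of (0, 1) the pool is (3, 3)
  run task-1 (needs (3, 3), free (3, 3)); after release of (1, 1) the pool is (4, 4)
  run task-0 (needs (4, 4), free (4, 4)); after release of (1, 0) the pool is (5, 4)
  run task-2 (needs (5, 4), free (5, 4)); after release of (2, 0) the pool is (7, 4)
  run task-3 (needs (4, 3), free (7, 4)); after release of (1, 1) the pool is (8, 5)
(3) Precisely 8 of the possible complete orderings are safe sequences.
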